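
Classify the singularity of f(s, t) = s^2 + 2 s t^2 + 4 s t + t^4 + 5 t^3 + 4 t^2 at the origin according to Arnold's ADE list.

The Hessian of f at 0 has rank 1. Corank 1: A-series; mu = 2 gives A_2.

A2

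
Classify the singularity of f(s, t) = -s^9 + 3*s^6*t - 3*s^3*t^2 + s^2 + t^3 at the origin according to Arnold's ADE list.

The Hessian of f at 0 has rank 1. Corank 1: A-series; mu = 2 gives A_2.

A_{2}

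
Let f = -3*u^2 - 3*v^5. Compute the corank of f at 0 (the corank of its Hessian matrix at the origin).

1

The Hessian at 0 is [[-6, 0], [0, 0]] of rank 1; hence corank 1.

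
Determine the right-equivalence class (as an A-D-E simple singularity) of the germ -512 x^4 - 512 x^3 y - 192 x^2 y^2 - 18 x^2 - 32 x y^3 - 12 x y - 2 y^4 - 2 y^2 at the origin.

The Hessian of f at 0 has rank 1. Corank 1: A-series; mu = 3 gives A_3.

A_{3}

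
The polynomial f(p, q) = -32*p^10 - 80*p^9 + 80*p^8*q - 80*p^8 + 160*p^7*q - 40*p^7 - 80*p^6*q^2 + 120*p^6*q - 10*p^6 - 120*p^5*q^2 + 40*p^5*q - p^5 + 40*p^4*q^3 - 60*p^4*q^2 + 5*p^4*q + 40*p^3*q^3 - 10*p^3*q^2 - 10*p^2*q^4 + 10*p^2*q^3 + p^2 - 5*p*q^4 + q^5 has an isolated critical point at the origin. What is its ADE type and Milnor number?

Type A4, Milnor number mu = 4.

The Hessian of f at 0 has rank 1. Corank 1: A-series; mu = 4 gives A_4.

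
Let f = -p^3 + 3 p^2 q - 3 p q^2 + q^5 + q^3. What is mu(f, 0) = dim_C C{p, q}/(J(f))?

8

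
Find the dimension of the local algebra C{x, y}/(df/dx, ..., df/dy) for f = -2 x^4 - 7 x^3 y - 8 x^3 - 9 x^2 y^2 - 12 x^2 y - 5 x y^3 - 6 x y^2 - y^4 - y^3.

The Hessian of f at 0 has rank 0. Corank 2; j^3 = -(2*x + y)^3 is a perfect cube, so E-series; the 4-jet and mu = 7 give E_7.

7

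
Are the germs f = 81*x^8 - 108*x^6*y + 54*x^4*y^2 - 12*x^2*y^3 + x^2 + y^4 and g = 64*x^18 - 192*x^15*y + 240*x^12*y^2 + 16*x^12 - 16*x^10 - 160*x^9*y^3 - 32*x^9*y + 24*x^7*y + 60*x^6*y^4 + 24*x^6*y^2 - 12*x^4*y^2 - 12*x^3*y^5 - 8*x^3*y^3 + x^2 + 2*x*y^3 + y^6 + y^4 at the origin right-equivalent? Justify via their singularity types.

Yes.

The Hessian of f at 0 has rank 1. Corank 1: A-series; mu = 3 gives A_3. The Hessian of g at 0 has rank 1. Corank 1: A-series; mu = 3 gives A_3. Both have type A_3, hence right-equivalent.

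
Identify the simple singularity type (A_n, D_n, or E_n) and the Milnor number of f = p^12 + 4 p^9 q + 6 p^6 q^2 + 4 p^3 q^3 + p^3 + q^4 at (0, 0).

The Hessian of f at 0 is [[0, 0], [0, 0]] with rank 0, so corank 2. A Groebner basis of the Jacobian ideal J(f) in C{p,q} is {q^3, p^2}; counting standard monomials gives mu = 6. Corank 2; j^3 = p^3 is a perfect cube, so E-series; the 4-jet and mu = 6 give E_6.

Type E_{6}, Milnor number mu = 6.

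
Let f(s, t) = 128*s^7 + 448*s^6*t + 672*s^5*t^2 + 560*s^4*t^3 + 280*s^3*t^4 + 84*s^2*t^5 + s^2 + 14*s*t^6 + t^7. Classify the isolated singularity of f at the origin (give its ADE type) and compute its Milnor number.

Type A_6, Milnor number mu = 6.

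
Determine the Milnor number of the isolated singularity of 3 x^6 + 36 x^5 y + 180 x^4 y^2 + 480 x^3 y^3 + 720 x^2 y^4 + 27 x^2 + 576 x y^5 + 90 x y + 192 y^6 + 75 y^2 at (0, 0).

5

The Hessian of f at 0 has rank 1. Corank 1: A-series; mu = 5 gives A_5.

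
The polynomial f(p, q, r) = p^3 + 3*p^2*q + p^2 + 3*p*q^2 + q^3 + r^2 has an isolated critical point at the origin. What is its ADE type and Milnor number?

Type A_2, Milnor number mu = 2.

The Hessian of f at 0 has rank 2. Corank 1: A-series; mu = 2 gives A_2.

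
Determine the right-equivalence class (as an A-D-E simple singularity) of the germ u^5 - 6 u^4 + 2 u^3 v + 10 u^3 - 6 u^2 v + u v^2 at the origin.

The Hessian of f at 0 is [[0, 0], [0, 0]] with rank 0, so corank 2. A Groebner basis of the Jacobian ideal J(f) in C{u,v} is {v^3, u^2 - v^2/6, u*v - v^2/2}; counting standard monomials gives mu = 4. Corank 2; j^3 = u*(10*u^2 - 6*u*v + v^2) splits into three distinct lines over C (the quadratic factor has nonzero discriminant), so D_4.

D4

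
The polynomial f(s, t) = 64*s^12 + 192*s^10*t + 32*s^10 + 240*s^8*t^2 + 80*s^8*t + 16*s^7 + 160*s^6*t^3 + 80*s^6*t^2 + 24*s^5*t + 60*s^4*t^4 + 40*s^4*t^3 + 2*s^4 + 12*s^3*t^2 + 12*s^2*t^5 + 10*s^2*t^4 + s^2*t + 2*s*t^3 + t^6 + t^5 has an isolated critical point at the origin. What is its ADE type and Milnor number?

Type D7, Milnor number mu = 7.

The Hessian of f at 0 is [[0, 0], [0, 0]] with rank 0, so corank 2. A Groebner basis of the Jacobian ideal J(f) in C{s,t} is {s^3, s^2*t + s^2/6 + s*t^2/6, s*t + t^3}; counting standard monomials gives mu = 7. Corank 2; j^3 = s^2*t has shape L^2 M (L != M), so D-series; mu = 7 gives D_7.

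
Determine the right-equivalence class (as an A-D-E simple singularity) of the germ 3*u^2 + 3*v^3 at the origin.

A_{2}

The Hessian of f at 0 is [[6, 0], [0, 0]] with rank 1, so corank 1. A Groebner basis of the Jacobian ideal J(f) in C{u,v} is {v^2, u}; counting standard monomials gives mu = 2. Corank 1: A-series; mu = 2 gives A_2.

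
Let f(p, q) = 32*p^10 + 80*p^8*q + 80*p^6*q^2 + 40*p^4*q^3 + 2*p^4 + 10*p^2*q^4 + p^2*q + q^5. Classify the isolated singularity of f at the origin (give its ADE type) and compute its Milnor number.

Type D_6, Milnor number mu = 6.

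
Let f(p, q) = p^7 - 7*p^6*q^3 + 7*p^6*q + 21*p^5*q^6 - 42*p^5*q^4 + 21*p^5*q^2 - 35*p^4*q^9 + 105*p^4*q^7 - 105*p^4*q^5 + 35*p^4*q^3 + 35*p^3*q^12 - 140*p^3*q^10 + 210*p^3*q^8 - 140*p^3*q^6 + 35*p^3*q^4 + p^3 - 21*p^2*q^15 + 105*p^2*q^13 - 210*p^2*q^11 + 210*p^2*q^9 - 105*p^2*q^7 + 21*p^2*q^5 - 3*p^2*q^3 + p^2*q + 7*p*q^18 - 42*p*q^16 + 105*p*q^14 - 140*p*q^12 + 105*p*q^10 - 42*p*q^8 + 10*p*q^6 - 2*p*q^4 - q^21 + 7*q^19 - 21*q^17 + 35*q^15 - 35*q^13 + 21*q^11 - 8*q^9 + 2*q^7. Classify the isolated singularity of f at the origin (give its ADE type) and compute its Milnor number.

Type D_8, Milnor number mu = 8.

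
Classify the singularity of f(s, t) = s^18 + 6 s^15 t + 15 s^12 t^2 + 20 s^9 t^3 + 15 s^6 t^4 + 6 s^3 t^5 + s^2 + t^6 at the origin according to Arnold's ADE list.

The Hessian of f at 0 is [[2, 0], [0, 0]] with rank 1, so corank 1. A Groebner basis of the Jacobian ideal J(f) in C{s,t} is {t^5, s}; counting standard monomials gives mu = 5. Corank 1: A-series; mu = 5 gives A_5.

A_5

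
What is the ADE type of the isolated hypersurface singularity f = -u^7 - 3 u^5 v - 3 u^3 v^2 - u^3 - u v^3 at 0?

The Hessian of f at 0 has rank 0. Corank 2; j^3 = -u^3 is a perfect cube, so E-series; the 4-jet and mu = 7 give E_7.

E7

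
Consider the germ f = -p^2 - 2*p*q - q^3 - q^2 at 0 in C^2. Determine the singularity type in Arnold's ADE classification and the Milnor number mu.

Type A_2, Milnor number mu = 2.

The Hessian of f at 0 has rank 1. Corank 1: A-series; mu = 2 gives A_2.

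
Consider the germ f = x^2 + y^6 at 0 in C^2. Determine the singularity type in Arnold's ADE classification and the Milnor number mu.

The Hessian of f at 0 is [[2, 0], [0, 0]] with rank 1, so corank 1. A Groebner basis of the Jacobian ideal J(f) in C{x,y} is {y^5, x}; counting standard monomials gives mu = 5. Corank 1: A-series; mu = 5 gives A_5.

Type A_{5}, Milnor number mu = 5.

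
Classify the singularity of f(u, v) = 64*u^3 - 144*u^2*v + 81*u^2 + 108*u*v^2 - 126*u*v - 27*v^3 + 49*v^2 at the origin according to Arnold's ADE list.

A_{2}

The Hessian of f at 0 has rank 1. Corank 1: A-series; mu = 2 gives A_2.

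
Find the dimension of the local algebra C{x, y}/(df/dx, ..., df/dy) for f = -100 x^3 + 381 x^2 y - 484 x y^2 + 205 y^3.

4

The Hessian of f at 0 is [[0, 0], [0, 0]] with rank 0, so corank 2. A Groebner basis of the Jacobian ideal J(f) in C{x,y} is {y^3, x^2 - 59*y^2/39, x*y - 16*y^2/13}; counting standard monomials gives mu = 4. Corank 2; j^3 = -(4*x - 5*y)*(25*x^2 - 64*x*y + 41*y^2) splits into three distinct lines over C (the quadratic factor has nonzero discriminant), so D_4.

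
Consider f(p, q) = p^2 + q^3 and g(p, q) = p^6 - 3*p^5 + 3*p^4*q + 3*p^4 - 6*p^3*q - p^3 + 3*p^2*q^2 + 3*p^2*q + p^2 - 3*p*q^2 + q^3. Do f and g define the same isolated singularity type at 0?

The Hessian of f at 0 has rank 1. Corank 1: A-series; mu = 2 gives A_2. The Hessian of g at 0 has rank 1. Corank 1: A-series; mu = 2 gives A_2. Both have type A_2, hence right-equivalent.

Yes.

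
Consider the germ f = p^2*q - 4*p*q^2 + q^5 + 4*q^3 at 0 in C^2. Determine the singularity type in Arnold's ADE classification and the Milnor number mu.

The Hessian of f at 0 is [[0, 0], [0, 0]] with rank 0, so corank 2. A Groebner basis of the Jacobian ideal J(f) in C{p,q} is {p^2/5 + q^4 - 4*q^2/5, p^3 - 8*q^3, p*q - 2*q^2}; counting standard monomials gives mu = 6. Corank 2; j^3 = q*(p - 2*q)^2 has shape L^2 M (L != M), so D-series; mu = 6 gives D_6.

Type D_6, Milnor number mu = 6.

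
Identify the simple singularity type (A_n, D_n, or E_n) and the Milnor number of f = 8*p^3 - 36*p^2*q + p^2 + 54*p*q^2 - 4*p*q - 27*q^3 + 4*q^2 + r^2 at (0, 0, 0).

The Hessian of f at 0 has rank 2. Corank 1: A-series; mu = 2 gives A_2.

Type A_{2}, Milnor number mu = 2.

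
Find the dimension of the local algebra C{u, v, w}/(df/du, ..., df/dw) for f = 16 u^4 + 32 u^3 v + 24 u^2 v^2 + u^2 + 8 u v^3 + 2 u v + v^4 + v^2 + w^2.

3

The Hessian of f at 0 has rank 2. Corank 1: A-series; mu = 3 gives A_3.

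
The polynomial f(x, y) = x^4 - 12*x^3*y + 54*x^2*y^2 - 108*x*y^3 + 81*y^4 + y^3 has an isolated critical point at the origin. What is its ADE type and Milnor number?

Type E_6, Milnor number mu = 6.

The Hessian of f at 0 is [[0, 0], [0, 0]] with rank 0, so corank 2. A Groebner basis of the Jacobian ideal J(f) in C{x,y} is {x^3 - 9*x^2*y, y^2}; counting standard monomials gives mu = 6. Corank 2; j^3 = y^3 is a perfect cube, so E-series; the 4-jet and mu = 6 give E_6.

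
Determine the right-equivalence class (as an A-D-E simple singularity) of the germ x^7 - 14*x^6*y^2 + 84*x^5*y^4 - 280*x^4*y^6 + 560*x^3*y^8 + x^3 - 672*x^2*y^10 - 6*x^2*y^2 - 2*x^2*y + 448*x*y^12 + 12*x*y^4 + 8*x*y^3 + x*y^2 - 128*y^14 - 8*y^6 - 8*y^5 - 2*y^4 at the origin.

The Hessian of f at 0 is [[0, 0], [0, 0]] with rank 0, so corank 2. A Groebner basis of the Jacobian ideal J(f) in C{x,y} is {-x^2/4 + x*y/4 + y^4 + y^3/2, x^3 - 3*x^2*y + 3*x^2/2 - 37*x*y/14 + 9*y^3/7 + 8*y^2/7, -x^2/2 + x*y^2 + x*y/2}; counting standard monomials gives mu = 8. Corank 2; j^3 = x*(x - y)^2 has shape L^2 M (L != M), so D-series; mu = 8 gives D_8.

D_8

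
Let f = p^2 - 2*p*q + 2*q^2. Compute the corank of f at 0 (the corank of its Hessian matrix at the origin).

0

Hessian at 0 has rank 2.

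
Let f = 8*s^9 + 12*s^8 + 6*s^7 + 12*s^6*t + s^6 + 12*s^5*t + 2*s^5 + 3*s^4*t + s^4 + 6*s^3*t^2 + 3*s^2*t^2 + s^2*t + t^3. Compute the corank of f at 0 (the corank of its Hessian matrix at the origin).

2

The Hessian at 0 is [[0, 0], [0, 0]] of rank 0; hence corank 2.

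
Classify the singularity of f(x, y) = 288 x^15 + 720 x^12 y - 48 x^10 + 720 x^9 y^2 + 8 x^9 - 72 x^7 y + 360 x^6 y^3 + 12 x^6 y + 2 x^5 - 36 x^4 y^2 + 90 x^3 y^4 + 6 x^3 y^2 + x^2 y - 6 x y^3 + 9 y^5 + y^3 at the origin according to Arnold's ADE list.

D_{4}

The Hessian of f at 0 is [[0, 0], [0, 0]] with rank 0, so corank 2. A Groebner basis of the Jacobian ideal J(f) in C{x,y} is {y^3, x^2 + 3*y^2, x*y}; counting standard monomials gives mu = 4. Corank 2; j^3 = y*(x^2 + y^2) splits into three distinct lines over C (the quadratic factor has nonzero discriminant), so D_4.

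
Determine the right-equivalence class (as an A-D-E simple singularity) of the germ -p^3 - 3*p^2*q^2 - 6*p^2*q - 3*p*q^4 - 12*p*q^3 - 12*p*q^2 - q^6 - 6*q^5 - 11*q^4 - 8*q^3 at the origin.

The Hessian of f at 0 has rank 0. Corank 2; j^3 = -(p + 2*q)^3 is a perfect cube, so E-series; the 4-jet and mu = 6 give E_6.

E6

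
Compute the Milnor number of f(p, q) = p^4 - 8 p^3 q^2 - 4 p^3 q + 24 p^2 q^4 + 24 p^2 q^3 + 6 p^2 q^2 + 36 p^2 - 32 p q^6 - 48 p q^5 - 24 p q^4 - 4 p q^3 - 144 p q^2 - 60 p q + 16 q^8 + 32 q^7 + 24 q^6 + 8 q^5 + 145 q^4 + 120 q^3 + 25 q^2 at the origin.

3

The Hessian of f at 0 has rank 1. Corank 1: A-series; mu = 3 gives A_3.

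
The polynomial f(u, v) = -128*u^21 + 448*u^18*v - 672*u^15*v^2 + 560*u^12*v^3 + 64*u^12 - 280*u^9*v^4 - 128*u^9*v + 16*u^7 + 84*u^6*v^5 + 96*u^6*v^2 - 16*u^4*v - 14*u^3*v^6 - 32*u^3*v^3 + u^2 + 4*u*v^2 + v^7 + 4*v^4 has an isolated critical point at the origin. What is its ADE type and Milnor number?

Type A_6, Milnor number mu = 6.

The Hessian of f at 0 has rank 1. Corank 1: A-series; mu = 6 gives A_6.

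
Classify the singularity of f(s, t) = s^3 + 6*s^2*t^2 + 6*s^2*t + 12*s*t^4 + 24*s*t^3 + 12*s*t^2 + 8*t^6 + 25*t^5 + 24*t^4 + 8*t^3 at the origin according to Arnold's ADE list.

The Hessian of f at 0 is [[0, 0], [0, 0]] with rank 0, so corank 2. A Groebner basis of the Jacobian ideal J(f) in C{s,t} is {t^4, s^3 + 6*s^2*t - 3*s^2 - 12*s*t - 16*t^3 - 12*t^2, s^2/4 + s*t^2 + s*t + 2*t^3 + t^2}; counting standard monomials gives mu = 8. Corank 2; j^3 = (s + 2*t)^3 is a perfect cube, so E-series; the 5-jet and mu = 8 give E_8.

E_8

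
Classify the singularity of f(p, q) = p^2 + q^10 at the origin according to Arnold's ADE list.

A_9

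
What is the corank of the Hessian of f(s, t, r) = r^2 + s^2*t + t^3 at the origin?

Hessian at 0 has rank 1.

2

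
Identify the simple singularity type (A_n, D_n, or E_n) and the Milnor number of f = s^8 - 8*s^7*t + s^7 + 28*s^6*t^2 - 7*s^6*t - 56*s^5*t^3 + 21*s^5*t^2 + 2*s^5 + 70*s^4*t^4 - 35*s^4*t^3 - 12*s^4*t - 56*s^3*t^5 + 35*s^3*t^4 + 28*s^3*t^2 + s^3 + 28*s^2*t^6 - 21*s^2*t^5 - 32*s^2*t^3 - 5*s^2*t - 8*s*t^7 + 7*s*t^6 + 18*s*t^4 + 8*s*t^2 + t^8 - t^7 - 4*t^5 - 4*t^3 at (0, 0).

The Hessian of f at 0 has rank 0. Corank 2; j^3 = (s - 2*t)^2*(s - t) has shape L^2 M (L != M), so D-series; mu = 9 gives D_9.

Type D_9, Milnor number mu = 9.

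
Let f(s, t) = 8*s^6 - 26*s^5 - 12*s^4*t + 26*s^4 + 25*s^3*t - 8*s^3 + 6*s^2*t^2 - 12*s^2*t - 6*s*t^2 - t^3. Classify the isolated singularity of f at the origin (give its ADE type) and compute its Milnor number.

The Hessian of f at 0 has rank 0. Corank 2; j^3 = -(2*s + t)^3 is a perfect cube, so E-series; the 4-jet and mu = 7 give E_7.

Type E_7, Milnor number mu = 7.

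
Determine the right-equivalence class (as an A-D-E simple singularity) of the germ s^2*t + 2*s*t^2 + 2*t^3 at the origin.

D_{4}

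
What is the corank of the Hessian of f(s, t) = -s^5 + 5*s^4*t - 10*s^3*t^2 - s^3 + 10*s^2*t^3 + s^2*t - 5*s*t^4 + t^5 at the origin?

The Hessian at 0 is [[0, 0], [0, 0]] of rank 0; hence corank 2.

2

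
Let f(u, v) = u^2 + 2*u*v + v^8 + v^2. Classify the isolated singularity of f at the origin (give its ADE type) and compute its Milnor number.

The Hessian of f at 0 has rank 1. Corank 1: A-series; mu = 7 gives A_7.

Type A_7, Milnor number mu = 7.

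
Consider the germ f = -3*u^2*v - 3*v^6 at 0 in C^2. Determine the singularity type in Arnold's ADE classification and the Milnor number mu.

The Hessian of f at 0 has rank 0. Corank 2; j^3 = -3*u^2*v has shape L^2 M (L != M), so D-series; mu = 7 gives D_7.

Type D7, Milnor number mu = 7.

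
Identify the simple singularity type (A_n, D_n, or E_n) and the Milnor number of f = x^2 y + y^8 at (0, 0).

Type D_{9}, Milnor number mu = 9.

The Hessian of f at 0 has rank 0. Corank 2; j^3 = x^2*y has shape L^2 M (L != M), so D-series; mu = 9 gives D_9.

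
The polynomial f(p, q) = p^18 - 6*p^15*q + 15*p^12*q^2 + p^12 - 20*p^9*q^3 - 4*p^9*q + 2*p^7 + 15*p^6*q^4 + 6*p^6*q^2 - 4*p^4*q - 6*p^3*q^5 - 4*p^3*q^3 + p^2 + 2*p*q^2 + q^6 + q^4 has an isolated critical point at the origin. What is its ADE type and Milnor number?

Type A_5, Milnor number mu = 5.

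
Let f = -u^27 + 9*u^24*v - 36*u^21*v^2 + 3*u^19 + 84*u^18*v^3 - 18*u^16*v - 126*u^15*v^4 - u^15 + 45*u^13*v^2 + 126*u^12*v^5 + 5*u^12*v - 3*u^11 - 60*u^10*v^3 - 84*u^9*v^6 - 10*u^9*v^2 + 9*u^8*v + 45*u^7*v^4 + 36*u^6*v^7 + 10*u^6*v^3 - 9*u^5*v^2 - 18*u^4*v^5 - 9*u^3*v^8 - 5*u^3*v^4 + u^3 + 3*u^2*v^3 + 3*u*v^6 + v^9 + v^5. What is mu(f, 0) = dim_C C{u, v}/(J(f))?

8

The Hessian of f at 0 is [[0, 0], [0, 0]] with rank 0, so corank 2. A Groebner basis of the Jacobian ideal J(f) in C{u,v} is {u^2/2 + u*v^3, v^4, u^3, u^2*v}; counting standard monomials gives mu = 8. Corank 2; j^3 = u^3 is a perfect cube, so E-series; the 5-jet and mu = 8 give E_8.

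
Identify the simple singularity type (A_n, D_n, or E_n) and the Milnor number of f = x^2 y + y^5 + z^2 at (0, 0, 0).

Type D_{6}, Milnor number mu = 6.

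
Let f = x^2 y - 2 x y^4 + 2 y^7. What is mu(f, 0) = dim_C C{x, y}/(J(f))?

8

The Hessian of f at 0 has rank 0. Corank 2; j^3 = x^2*y has shape L^2 M (L != M), so D-series; mu = 8 gives D_8.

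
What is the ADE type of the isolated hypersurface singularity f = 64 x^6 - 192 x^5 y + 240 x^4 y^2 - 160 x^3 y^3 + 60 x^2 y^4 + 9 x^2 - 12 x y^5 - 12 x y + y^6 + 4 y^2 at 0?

A_{5}

The Hessian of f at 0 has rank 1. Corank 1: A-series; mu = 5 gives A_5.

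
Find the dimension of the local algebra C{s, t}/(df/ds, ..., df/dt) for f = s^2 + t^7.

The Hessian of f at 0 has rank 1. Corank 1: A-series; mu = 6 gives A_6.

6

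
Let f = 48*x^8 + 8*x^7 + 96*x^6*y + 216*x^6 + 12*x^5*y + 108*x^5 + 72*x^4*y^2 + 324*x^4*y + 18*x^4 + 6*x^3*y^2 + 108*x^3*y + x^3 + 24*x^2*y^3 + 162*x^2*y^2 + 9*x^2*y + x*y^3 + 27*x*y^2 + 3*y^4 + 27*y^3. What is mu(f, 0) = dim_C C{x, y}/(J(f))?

7

The Hessian of f at 0 is [[0, 0], [0, 0]] with rank 0, so corank 2. A Groebner basis of the Jacobian ideal J(f) in C{x,y} is {-x^2/2874 - x*y/479 + y^4 - y^3/8622 - 3*y^2/958, x^3 + 485*x^2/958 + 1455*x*y/479 + 78083*y^3/2874 + 4365*y^2/958, x^2*y - 971*x^2/8622 - 971*x*y/1437 - 233765*y^3/25866 - 971*y^2/958, 9*x^2/479 + x*y^2 + 54*x*y/479 + 1440*y^3/479 + 81*y^2/479}; counting standard monomials gives mu = 7. Corank 2; j^3 = (x + 3*y)^3 is a perfect cube, so E-series; the 4-jet and mu = 7 give E_7.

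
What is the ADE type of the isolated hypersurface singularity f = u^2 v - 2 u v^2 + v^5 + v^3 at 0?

D_{6}

The Hessian of f at 0 is [[0, 0], [0, 0]] with rank 0, so corank 2. A Groebner basis of the Jacobian ideal J(f) in C{u,v} is {u^2/5 + v^4 - v^2/5, u^3 - v^3, u*v - v^2}; counting standard monomials gives mu = 6. Corank 2; j^3 = v*(u - v)^2 has shape L^2 M (L != M), so D-series; mu = 6 gives D_6.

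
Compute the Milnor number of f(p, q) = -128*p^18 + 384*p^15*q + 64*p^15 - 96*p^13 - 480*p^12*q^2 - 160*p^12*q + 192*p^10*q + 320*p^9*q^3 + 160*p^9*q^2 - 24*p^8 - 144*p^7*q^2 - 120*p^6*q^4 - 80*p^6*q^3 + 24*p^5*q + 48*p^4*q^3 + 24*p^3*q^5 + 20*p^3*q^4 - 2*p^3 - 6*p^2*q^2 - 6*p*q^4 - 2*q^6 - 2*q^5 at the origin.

The Hessian of f at 0 has rank 0. Corank 2; j^3 = -2*p^3 is a perfect cube, so E-series; the 5-jet and mu = 8 give E_8.

8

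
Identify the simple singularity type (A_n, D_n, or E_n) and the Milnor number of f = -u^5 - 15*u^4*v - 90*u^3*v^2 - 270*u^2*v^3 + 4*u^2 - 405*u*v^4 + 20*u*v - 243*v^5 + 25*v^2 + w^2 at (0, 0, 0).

The Hessian of f at 0 has rank 2. Corank 1: A-series; mu = 4 gives A_4.

Type A_4, Milnor number mu = 4.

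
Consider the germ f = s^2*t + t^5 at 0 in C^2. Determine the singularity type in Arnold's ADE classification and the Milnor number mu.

The Hessian of f at 0 has rank 0. Corank 2; j^3 = s^2*t has shape L^2 M (L != M), so D-series; mu = 6 gives D_6.

Type D_{6}, Milnor number mu = 6.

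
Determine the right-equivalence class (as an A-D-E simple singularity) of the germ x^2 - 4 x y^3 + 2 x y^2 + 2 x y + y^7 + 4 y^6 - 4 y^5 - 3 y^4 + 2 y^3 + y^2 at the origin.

A_6

The Hessian of f at 0 has rank 1. Corank 1: A-series; mu = 6 gives A_6.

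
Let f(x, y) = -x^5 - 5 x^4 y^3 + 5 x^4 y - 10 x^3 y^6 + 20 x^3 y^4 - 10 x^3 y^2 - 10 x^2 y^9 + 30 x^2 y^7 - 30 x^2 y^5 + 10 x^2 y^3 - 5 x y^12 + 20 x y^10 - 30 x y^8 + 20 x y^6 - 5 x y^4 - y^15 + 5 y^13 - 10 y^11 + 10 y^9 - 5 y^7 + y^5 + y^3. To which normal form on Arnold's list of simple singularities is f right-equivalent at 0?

The Hessian of f at 0 is [[0, 0], [0, 0]] with rank 0, so corank 2. A Groebner basis of the Jacobian ideal J(f) in C{x,y} is {x^4 - 4*x^3*y, y^2}; counting standard monomials gives mu = 8. Corank 2; j^3 = y^3 is a perfect cube, so E-series; the 5-jet and mu = 8 give E_8.

E8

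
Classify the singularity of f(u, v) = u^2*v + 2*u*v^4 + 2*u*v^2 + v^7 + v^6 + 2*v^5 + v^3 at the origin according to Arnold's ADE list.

The Hessian of f at 0 has rank 0. Corank 2; j^3 = v*(u + v)^2 has shape L^2 M (L != M), so D-series; mu = 7 gives D_7.

D_{7}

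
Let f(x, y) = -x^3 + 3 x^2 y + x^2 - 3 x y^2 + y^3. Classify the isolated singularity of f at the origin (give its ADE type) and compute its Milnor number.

Type A2, Milnor number mu = 2.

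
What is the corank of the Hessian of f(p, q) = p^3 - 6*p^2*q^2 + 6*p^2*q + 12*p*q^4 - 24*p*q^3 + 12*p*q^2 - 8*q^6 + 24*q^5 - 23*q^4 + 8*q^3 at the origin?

2

Hessian at 0 has rank 0.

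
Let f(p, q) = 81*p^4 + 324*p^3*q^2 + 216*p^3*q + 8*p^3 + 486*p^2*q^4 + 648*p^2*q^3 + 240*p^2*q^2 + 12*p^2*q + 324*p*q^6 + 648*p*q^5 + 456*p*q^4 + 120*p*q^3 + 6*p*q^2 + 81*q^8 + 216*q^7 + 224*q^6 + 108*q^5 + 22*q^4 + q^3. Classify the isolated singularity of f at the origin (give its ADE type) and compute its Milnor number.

The Hessian of f at 0 has rank 0. Corank 2; j^3 = (2*p + q)^3 is a perfect cube, so E-series; the 4-jet and mu = 6 give E_6.

Type E_{6}, Milnor number mu = 6.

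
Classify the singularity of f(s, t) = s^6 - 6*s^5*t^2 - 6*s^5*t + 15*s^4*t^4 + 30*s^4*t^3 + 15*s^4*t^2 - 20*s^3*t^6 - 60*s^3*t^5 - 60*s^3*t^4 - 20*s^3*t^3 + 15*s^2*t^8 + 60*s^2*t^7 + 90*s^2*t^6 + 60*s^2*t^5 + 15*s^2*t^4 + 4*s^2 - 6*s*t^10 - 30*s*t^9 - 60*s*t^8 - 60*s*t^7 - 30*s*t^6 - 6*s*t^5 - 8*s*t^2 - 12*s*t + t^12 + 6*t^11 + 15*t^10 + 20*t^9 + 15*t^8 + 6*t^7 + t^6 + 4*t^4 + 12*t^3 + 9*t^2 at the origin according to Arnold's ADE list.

A5

The Hessian of f at 0 has rank 1. Corank 1: A-series; mu = 5 gives A_5.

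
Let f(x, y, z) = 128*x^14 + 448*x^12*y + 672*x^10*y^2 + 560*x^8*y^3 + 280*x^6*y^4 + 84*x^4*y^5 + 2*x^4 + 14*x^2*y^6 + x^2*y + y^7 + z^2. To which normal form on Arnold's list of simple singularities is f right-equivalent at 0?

The Hessian of f at 0 has rank 1. Corank 2; j^3 = x^2*y has shape L^2 M (L != M), so D-series; mu = 8 gives D_8.

D_8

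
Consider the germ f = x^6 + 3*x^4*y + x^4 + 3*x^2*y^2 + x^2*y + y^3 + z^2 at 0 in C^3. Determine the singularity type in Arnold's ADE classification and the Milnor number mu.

Type D_4, Milnor number mu = 4.

The Hessian of f at 0 has rank 1. Corank 2; j^3 = y*(x^2 + y^2) splits into three distinct lines over C (the quadratic factor has nonzero discriminant), so D_4.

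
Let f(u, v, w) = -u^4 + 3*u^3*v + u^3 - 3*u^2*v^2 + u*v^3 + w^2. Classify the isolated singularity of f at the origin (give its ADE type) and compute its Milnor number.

Type E_7, Milnor number mu = 7.

The Hessian of f at 0 has rank 1. Corank 2; j^3 = u^3 is a perfect cube, so E-series; the 4-jet and mu = 7 give E_7.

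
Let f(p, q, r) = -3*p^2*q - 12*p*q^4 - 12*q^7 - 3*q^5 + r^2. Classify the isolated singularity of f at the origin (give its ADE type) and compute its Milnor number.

Type D_{6}, Milnor number mu = 6.

The Hessian of f at 0 has rank 1. Corank 2; j^3 = -3*p^2*q has shape L^2 M (L != M), so D-series; mu = 6 gives D_6.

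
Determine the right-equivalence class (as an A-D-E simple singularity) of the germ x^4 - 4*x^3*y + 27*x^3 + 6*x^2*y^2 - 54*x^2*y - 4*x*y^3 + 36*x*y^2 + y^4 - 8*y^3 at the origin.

The Hessian of f at 0 has rank 0. Corank 2; j^3 = (3*x - 2*y)^3 is a perfect cube, so E-series; the 4-jet and mu = 6 give E_6.

E_6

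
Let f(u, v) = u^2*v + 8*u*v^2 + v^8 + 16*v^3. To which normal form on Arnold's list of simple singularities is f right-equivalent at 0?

D9

The Hessian of f at 0 is [[0, 0], [0, 0]] with rank 0, so corank 2. A Groebner basis of the Jacobian ideal J(f) in C{u,v} is {u^2/8 + v^7 - 2*v^2, u^3 + 64*v^3, u*v + 4*v^2}; counting standard monomials gives mu = 9. Corank 2; j^3 = v*(u + 4*v)^2 has shape L^2 M (L != M), so D-series; mu = 9 gives D_9.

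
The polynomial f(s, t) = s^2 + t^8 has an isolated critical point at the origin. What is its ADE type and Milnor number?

The Hessian of f at 0 has rank 1. Corank 1: A-series; mu = 7 gives A_7.

Type A_{7}, Milnor number mu = 7.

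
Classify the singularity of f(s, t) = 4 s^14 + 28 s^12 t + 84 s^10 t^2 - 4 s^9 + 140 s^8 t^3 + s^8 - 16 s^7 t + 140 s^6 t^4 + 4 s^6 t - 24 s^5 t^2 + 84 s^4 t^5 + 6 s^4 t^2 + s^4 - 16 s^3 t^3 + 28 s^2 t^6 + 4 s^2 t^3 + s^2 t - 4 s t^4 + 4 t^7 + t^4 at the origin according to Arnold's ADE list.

D_5

The Hessian of f at 0 is [[0, 0], [0, 0]] with rank 0, so corank 2. A Groebner basis of the Jacobian ideal J(f) in C{s,t} is {s^3, s^2/4 + t^3, s*t}; counting standard monomials gives mu = 5. Corank 2; j^3 = s^2*t has shape L^2 M (L != M), so D-series; mu = 5 gives D_5.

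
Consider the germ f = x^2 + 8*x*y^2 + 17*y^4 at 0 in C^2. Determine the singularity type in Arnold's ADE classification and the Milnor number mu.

Type A_{3}, Milnor number mu = 3.

The Hessian of f at 0 has rank 1. Corank 1: A-series; mu = 3 gives A_3.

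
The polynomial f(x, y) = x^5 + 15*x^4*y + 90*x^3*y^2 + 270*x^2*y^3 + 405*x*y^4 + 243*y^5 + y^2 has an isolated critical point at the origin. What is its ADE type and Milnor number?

The Hessian of f at 0 is [[0, 0], [0, 2]] with rank 1, so corank 1. A Groebner basis of the Jacobian ideal J(f) in C{x,y} is {x^4, y}; counting standard monomials gives mu = 4. Corank 1: A-series; mu = 4 gives A_4.

Type A_{4}, Milnor number mu = 4.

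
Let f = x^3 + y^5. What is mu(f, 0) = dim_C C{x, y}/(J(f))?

8

The Hessian of f at 0 is [[0, 0], [0, 0]] with rank 0, so corank 2. A Groebner basis of the Jacobian ideal J(f) in C{x,y} is {y^4, x^2}; counting standard monomials gives mu = 8. Corank 2; j^3 = x^3 is a perfect cube, so E-series; the 5-jet and mu = 8 give E_8.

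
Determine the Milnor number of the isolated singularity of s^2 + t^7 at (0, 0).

The Hessian of f at 0 has rank 1. Corank 1: A-series; mu = 6 gives A_6.

6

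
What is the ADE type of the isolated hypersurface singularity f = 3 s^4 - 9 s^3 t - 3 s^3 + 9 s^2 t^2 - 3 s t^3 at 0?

E_7

The Hessian of f at 0 is [[0, 0], [0, 0]] with rank 0, so corank 2. A Groebner basis of the Jacobian ideal J(f) in C{s,t} is {3*s^2 + t^4 + t^3, s^3, s^2*t - s^2 - t^3/3, -2*s^2 + s*t^2 - 2*t^3/3}; counting standard monomials gives mu = 7. Corank 2; j^3 = -3*s^3 is a perfect cube, so E-series; the 4-jet and mu = 7 give E_7.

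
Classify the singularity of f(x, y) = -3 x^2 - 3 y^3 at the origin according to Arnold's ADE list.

A_2

The Hessian of f at 0 has rank 1. Corank 1: A-series; mu = 2 gives A_2.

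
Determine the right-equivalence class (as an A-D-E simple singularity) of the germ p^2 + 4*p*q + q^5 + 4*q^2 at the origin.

A4

The Hessian of f at 0 is [[2, 4], [4, 8]] with rank 1, so corank 1. A Groebner basis of the Jacobian ideal J(f) in C{p,q} is {q^4, p + 2*q}; counting standard monomials gives mu = 4. Corank 1: A-series; mu = 4 gives A_4.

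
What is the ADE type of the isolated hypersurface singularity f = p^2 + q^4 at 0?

A_3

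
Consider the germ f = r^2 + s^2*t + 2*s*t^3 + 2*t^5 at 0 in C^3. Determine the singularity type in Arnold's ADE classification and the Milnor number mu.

The Hessian of f at 0 is [[0, 0, 0], [0, 0, 0], [0, 0, 2]] with rank 1, so corank 2. A Groebner basis of the Jacobian ideal J(f) in C{s,t,r} is {s^3, s^2*t, -s^2/4 + s*t^2, s*t + t^3, r}; counting standard monomials gives mu = 6. Corank 2; j^3 = s^2*t has shape L^2 M (L != M), so D-series; mu = 6 gives D_6.

Type D_{6}, Milnor number mu = 6.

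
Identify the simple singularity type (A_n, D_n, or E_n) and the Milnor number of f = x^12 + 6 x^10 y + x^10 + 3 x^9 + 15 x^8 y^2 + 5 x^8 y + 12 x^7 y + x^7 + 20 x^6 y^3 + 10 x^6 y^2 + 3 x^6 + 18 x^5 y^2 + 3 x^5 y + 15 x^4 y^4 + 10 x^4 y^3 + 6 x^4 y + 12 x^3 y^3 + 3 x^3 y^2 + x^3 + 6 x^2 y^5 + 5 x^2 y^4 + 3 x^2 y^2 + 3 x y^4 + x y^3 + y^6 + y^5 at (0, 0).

Type E_{7}, Milnor number mu = 7.

The Hessian of f at 0 is [[0, 0], [0, 0]] with rank 0, so corank 2. A Groebner basis of the Jacobian ideal J(f) in C{x,y} is {-x^2 + y^4 - y^3/3, x^3, x^2*y + x^2/3 + y^3/9, x^2 + x*y^2 + y^3/3}; counting standard monomials gives mu = 7. Corank 2; j^3 = x^3 is a perfect cube, so E-series; the 4-jet and mu = 7 give E_7.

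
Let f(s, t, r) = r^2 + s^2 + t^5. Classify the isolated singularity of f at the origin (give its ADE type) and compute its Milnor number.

Type A4, Milnor number mu = 4.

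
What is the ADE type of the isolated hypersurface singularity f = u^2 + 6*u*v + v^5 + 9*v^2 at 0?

A_{4}

The Hessian of f at 0 has rank 1. Corank 1: A-series; mu = 4 gives A_4.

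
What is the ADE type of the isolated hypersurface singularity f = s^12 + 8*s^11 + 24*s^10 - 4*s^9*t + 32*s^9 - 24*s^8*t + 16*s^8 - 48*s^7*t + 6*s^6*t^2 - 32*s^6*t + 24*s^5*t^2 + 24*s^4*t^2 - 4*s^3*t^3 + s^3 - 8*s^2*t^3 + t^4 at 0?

The Hessian of f at 0 is [[0, 0], [0, 0]] with rank 0, so corank 2. A Groebner basis of the Jacobian ideal J(f) in C{s,t} is {t^3, s^2}; counting standard monomials gives mu = 6. Corank 2; j^3 = s^3 is a perfect cube, so E-series; the 4-jet and mu = 6 give E_6.

E_6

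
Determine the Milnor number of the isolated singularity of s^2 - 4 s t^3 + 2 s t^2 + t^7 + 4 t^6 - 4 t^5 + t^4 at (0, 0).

6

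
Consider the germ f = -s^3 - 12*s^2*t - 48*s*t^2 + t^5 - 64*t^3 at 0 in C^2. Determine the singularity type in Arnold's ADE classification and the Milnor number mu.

Type E_{8}, Milnor number mu = 8.

The Hessian of f at 0 is [[0, 0], [0, 0]] with rank 0, so corank 2. A Groebner basis of the Jacobian ideal J(f) in C{s,t} is {t^4, s^2 + 8*s*t + 16*t^2}; counting standard monomials gives mu = 8. Corank 2; j^3 = -(s + 4*t)^3 is a perfect cube, so E-series; the 5-jet and mu = 8 give E_8.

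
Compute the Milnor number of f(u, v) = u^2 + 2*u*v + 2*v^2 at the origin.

1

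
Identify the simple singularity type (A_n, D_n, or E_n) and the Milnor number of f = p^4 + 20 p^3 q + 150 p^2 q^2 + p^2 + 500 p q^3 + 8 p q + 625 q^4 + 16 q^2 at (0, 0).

The Hessian of f at 0 has rank 1. Corank 1: A-series; mu = 3 gives A_3.

Type A3, Milnor number mu = 3.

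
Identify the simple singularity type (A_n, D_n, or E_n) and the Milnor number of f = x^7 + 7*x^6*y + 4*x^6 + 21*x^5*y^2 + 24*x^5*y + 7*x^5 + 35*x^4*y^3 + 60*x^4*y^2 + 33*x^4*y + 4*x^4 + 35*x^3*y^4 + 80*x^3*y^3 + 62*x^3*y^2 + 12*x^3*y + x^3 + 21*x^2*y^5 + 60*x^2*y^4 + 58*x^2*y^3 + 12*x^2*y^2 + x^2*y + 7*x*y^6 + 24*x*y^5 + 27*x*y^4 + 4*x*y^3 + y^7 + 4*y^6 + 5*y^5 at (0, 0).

Type D_{6}, Milnor number mu = 6.

The Hessian of f at 0 has rank 0. Corank 2; j^3 = x^2*(x + y) has shape L^2 M (L != M), so D-series; mu = 6 gives D_6.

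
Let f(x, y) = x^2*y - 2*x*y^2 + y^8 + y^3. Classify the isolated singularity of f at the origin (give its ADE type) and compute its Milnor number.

The Hessian of f at 0 is [[0, 0], [0, 0]] with rank 0, so corank 2. A Groebner basis of the Jacobian ideal J(f) in C{x,y} is {x^2/8 + y^7 - y^2/8, x^3 - y^3, x*y - y^2}; counting standard monomials gives mu = 9. Corank 2; j^3 = y*(x - y)^2 has shape L^2 M (L != M), so D-series; mu = 9 gives D_9.

Type D9, Milnor number mu = 9.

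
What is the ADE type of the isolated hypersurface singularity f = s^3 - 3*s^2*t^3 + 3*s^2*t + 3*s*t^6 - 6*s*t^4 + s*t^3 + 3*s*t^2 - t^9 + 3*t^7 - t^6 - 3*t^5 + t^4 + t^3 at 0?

E_{7}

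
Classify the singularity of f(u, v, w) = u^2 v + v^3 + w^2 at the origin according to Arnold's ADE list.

The Hessian of f at 0 is [[0, 0, 0], [0, 0, 0], [0, 0, 2]] with rank 1, so corank 2. A Groebner basis of the Jacobian ideal J(f) in C{u,v,w} is {v^3, u^2 + 3*v^2, u*v, w}; counting standard monomials gives mu = 4. Corank 2; j^3 = v*(u^2 + v^2) splits into three distinct lines over C (the quadratic factor has nonzero discriminant), so D_4.

D4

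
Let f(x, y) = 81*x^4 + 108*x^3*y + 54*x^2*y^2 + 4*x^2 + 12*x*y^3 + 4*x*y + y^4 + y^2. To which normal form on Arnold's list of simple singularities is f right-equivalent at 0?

A3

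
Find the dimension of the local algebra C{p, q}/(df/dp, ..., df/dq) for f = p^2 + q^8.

The Hessian of f at 0 is [[2, 0], [0, 0]] with rank 1, so corank 1. A Groebner basis of the Jacobian ideal J(f) in C{p,q} is {q^7, p}; counting standard monomials gives mu = 7. Corank 1: A-series; mu = 7 gives A_7.

7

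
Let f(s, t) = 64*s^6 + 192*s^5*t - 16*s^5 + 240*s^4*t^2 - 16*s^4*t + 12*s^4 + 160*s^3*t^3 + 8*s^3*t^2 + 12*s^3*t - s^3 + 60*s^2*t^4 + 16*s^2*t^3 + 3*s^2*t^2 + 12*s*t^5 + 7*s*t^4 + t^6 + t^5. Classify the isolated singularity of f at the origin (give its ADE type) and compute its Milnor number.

Type E_8, Milnor number mu = 8.

The Hessian of f at 0 is [[0, 0], [0, 0]] with rank 0, so corank 2. A Groebner basis of the Jacobian ideal J(f) in C{s,t} is {-s^2/16 + s*t^3 + s*t^2/8, s^2/2 - s*t^2 + t^4, s^3, s^2*t - s^2/8 + s*t^2/4}; counting standard monomials gives mu = 8. Corank 2; j^3 = -s^3 is a perfect cube, so E-series; the 5-jet and mu = 8 give E_8.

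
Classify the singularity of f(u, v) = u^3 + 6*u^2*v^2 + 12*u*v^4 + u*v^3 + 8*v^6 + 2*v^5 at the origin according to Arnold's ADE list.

E_7

The Hessian of f at 0 has rank 0. Corank 2; j^3 = u^3 is a perfect cube, so E-series; the 4-jet and mu = 7 give E_7.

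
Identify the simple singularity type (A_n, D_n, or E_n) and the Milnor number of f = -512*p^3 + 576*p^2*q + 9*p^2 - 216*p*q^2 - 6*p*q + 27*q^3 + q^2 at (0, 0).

The Hessian of f at 0 is [[18, -6], [-6, 2]] with rank 1, so corank 1. A Groebner basis of the Jacobian ideal J(f) in C{p,q} is {q^2, p - q/3}; counting standard monomials gives mu = 2. Corank 1: A-series; mu = 2 gives A_2.

Type A_{2}, Milnor number mu = 2.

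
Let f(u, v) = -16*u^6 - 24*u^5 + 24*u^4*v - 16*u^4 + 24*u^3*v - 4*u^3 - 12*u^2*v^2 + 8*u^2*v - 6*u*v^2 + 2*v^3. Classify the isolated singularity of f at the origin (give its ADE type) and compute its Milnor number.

Type D_4, Milnor number mu = 4.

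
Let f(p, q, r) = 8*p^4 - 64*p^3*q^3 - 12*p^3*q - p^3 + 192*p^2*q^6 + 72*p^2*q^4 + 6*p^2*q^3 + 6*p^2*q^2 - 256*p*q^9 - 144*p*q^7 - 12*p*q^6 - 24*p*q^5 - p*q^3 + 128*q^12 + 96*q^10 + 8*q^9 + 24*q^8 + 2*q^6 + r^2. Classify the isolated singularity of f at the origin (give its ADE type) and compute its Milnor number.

Type E_7, Milnor number mu = 7.

The Hessian of f at 0 is [[0, 0, 0], [0, 0, 0], [0, 0, 2]] with rank 1, so corank 2. A Groebner basis of the Jacobian ideal J(f) in C{p,q,r} is {3*p^2/4 + q^4 + q^3/4, p^3, p^2*q - p^2/4 - q^3/12, -p^2 + p*q^2 - q^3/3, r}; counting standard monomials gives mu = 7. Corank 2; j^3 = -p^3 is a perfect cube, so E-series; the 4-jet and mu = 7 give E_7.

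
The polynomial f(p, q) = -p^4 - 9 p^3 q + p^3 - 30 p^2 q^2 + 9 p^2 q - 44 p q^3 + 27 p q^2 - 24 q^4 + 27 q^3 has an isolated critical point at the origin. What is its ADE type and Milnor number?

Type E_{7}, Milnor number mu = 7.

The Hessian of f at 0 is [[0, 0], [0, 0]] with rank 0, so corank 2. A Groebner basis of the Jacobian ideal J(f) in C{p,q} is {3*p^2 + 18*p*q + q^4 + q^3 + 27*q^2, p^3 - 45*p^2 - 270*p*q + 12*q^3 - 405*q^2, p^2*q + 11*p^2 + 66*p*q - 16*q^3/3 + 99*q^2, -2*p^2 + p*q^2 - 12*p*q + 7*q^3/3 - 18*q^2}; counting standard monomials gives mu = 7. Corank 2; j^3 = (p + 3*q)^3 is a perfect cube, so E-series; the 4-jet and mu = 7 give E_7.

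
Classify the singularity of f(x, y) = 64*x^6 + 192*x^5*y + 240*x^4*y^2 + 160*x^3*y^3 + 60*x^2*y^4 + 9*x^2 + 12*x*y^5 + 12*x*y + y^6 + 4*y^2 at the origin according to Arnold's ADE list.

A_5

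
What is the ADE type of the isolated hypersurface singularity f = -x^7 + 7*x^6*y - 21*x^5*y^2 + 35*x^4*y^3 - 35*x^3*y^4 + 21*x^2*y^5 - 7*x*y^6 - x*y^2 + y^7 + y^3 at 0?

The Hessian of f at 0 has rank 0. Corank 2; j^3 = -y^2*(x - y) has shape L^2 M (L != M), so D-series; mu = 8 gives D_8.

D_{8}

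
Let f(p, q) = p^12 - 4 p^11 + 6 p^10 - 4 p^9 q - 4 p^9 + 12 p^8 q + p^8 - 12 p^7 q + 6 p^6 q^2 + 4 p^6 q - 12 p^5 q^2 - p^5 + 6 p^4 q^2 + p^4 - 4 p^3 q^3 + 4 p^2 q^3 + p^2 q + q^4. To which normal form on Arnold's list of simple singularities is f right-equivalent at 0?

The Hessian of f at 0 has rank 0. Corank 2; j^3 = p^2*q has shape L^2 M (L != M), so D-series; mu = 5 gives D_5.

D_5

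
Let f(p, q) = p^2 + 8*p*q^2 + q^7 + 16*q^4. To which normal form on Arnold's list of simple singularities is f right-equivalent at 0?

The Hessian of f at 0 is [[2, 0], [0, 0]] with rank 1, so corank 1. A Groebner basis of the Jacobian ideal J(f) in C{p,q} is {p^3, p/4 + q^2}; counting standard monomials gives mu = 6. Corank 1: A-series; mu = 6 gives A_6.

A_{6}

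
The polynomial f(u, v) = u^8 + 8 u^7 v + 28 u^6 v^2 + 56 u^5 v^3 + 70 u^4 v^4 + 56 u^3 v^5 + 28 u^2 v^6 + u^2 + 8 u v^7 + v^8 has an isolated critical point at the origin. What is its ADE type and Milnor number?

Type A_7, Milnor number mu = 7.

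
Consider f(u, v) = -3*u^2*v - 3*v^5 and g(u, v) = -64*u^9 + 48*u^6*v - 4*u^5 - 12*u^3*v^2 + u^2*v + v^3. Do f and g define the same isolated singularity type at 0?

No.

The Hessian of f at 0 has rank 0. Corank 2; j^3 = -3*u^2*v has shape L^2 M (L != M), so D-series; mu = 6 gives D_6. The Hessian of g at 0 has rank 0. Corank 2; j^3 = v*(u^2 + v^2) splits into three distinct lines over C (the quadratic factor has nonzero discriminant), so D_4. f is D_6 but g is D_4, hence not right-equivalent.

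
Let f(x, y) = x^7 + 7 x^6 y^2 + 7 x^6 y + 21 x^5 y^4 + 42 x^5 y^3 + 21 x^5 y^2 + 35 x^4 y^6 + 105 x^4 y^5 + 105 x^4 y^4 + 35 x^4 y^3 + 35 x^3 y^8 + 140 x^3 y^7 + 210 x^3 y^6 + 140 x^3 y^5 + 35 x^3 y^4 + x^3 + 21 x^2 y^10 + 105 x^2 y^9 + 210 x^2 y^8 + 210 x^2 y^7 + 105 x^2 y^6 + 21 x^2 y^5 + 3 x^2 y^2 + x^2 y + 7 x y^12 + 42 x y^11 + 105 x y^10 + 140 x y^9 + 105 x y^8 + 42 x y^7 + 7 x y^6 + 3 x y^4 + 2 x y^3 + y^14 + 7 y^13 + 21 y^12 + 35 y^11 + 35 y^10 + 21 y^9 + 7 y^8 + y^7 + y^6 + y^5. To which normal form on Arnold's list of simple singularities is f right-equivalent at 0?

D_{8}

The Hessian of f at 0 has rank 0. Corank 2; j^3 = x^2*(x + y) has shape L^2 M (L != M), so D-series; mu = 8 gives D_8.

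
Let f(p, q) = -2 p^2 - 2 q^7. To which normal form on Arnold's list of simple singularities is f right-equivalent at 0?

A_6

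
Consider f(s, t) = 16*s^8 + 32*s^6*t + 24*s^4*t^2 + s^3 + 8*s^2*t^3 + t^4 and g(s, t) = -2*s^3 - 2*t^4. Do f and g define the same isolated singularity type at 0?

The Hessian of f at 0 has rank 0. Corank 2; j^3 = s^3 is a perfect cube, so E-series; the 4-jet and mu = 6 give E_6. The Hessian of g at 0 has rank 0. Corank 2; j^3 = -2*s^3 is a perfect cube, so E-series; the 4-jet and mu = 6 give E_6. Both have type E_6, hence right-equivalent.

Yes.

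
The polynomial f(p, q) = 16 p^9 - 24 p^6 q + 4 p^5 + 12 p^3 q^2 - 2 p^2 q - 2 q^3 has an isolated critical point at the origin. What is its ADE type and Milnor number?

Type D4, Milnor number mu = 4.

The Hessian of f at 0 is [[0, 0], [0, 0]] with rank 0, so corank 2. A Groebner basis of the Jacobian ideal J(f) in C{p,q} is {q^3, p^2 + 3*q^2, p*q}; counting standard monomials gives mu = 4. Corank 2; j^3 = -2*q*(p^2 + q^2) splits into three distinct lines over C (the quadratic factor has nonzero discriminant), so D_4.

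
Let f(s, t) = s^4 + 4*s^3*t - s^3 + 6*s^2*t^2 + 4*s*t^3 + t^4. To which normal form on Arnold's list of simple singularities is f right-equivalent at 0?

The Hessian of f at 0 has rank 0. Corank 2; j^3 = -s^3 is a perfect cube, so E-series; the 4-jet and mu = 6 give E_6.

E_{6}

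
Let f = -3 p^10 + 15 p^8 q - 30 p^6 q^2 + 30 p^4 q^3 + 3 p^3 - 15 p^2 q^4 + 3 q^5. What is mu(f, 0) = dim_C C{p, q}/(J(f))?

8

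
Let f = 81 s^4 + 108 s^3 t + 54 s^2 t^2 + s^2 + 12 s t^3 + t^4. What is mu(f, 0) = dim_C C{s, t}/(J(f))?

3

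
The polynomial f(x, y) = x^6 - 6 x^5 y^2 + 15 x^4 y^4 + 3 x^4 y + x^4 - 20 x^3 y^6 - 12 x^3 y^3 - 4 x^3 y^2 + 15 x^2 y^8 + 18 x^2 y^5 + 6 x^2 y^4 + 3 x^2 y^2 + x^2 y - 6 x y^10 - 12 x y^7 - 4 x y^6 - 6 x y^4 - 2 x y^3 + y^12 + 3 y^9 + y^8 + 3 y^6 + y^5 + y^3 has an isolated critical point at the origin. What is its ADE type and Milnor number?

Type D_4, Milnor number mu = 4.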